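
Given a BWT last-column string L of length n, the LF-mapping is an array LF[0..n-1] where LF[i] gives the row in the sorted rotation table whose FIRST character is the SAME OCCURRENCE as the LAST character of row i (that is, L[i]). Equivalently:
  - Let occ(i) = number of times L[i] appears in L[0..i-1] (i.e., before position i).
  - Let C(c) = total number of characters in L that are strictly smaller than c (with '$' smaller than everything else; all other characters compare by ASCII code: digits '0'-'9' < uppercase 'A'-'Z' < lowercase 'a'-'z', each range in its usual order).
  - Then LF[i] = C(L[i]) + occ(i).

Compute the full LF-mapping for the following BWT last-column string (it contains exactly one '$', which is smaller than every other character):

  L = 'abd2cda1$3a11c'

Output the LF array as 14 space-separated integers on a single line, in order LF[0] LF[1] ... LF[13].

Answer: 6 9 12 4 10 13 7 1 0 5 8 2 3 11

Derivation:
Char counts: '$':1, '1':3, '2':1, '3':1, 'a':3, 'b':1, 'c':2, 'd':2
C (first-col start): C('$')=0, C('1')=1, C('2')=4, C('3')=5, C('a')=6, C('b')=9, C('c')=10, C('d')=12
L[0]='a': occ=0, LF[0]=C('a')+0=6+0=6
L[1]='b': occ=0, LF[1]=C('b')+0=9+0=9
L[2]='d': occ=0, LF[2]=C('d')+0=12+0=12
L[3]='2': occ=0, LF[3]=C('2')+0=4+0=4
L[4]='c': occ=0, LF[4]=C('c')+0=10+0=10
L[5]='d': occ=1, LF[5]=C('d')+1=12+1=13
L[6]='a': occ=1, LF[6]=C('a')+1=6+1=7
L[7]='1': occ=0, LF[7]=C('1')+0=1+0=1
L[8]='$': occ=0, LF[8]=C('$')+0=0+0=0
L[9]='3': occ=0, LF[9]=C('3')+0=5+0=5
L[10]='a': occ=2, LF[10]=C('a')+2=6+2=8
L[11]='1': occ=1, LF[11]=C('1')+1=1+1=2
L[12]='1': occ=2, LF[12]=C('1')+2=1+2=3
L[13]='c': occ=1, LF[13]=C('c')+1=10+1=11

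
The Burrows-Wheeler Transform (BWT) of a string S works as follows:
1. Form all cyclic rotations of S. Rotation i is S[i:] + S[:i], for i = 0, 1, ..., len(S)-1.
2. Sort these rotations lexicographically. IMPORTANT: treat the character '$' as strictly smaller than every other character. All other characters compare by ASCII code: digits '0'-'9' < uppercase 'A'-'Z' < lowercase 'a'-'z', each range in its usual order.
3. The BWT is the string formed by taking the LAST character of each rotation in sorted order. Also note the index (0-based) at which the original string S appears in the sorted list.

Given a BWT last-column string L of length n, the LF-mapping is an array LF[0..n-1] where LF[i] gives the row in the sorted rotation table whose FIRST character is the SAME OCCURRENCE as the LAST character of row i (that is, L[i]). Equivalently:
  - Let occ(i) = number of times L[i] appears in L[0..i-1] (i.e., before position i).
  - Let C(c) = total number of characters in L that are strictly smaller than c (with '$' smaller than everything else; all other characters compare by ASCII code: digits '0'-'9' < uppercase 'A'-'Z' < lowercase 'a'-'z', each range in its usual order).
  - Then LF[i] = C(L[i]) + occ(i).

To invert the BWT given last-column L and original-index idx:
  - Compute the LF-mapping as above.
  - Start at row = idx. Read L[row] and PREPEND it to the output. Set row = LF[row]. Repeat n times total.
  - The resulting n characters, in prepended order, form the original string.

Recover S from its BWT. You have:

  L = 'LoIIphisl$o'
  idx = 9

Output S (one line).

LF mapping: 3 7 1 2 9 4 5 10 6 0 8
Walk LF starting at row 9, prepending L[row]:
  step 1: row=9, L[9]='$', prepend. Next row=LF[9]=0
  step 2: row=0, L[0]='L', prepend. Next row=LF[0]=3
  step 3: row=3, L[3]='I', prepend. Next row=LF[3]=2
  step 4: row=2, L[2]='I', prepend. Next row=LF[2]=1
  step 5: row=1, L[1]='o', prepend. Next row=LF[1]=7
  step 6: row=7, L[7]='s', prepend. Next row=LF[7]=10
  step 7: row=10, L[10]='o', prepend. Next row=LF[10]=8
  step 8: row=8, L[8]='l', prepend. Next row=LF[8]=6
  step 9: row=6, L[6]='i', prepend. Next row=LF[6]=5
  step 10: row=5, L[5]='h', prepend. Next row=LF[5]=4
  step 11: row=4, L[4]='p', prepend. Next row=LF[4]=9
Reversed output: philosoIIL$

Answer: philosoIIL$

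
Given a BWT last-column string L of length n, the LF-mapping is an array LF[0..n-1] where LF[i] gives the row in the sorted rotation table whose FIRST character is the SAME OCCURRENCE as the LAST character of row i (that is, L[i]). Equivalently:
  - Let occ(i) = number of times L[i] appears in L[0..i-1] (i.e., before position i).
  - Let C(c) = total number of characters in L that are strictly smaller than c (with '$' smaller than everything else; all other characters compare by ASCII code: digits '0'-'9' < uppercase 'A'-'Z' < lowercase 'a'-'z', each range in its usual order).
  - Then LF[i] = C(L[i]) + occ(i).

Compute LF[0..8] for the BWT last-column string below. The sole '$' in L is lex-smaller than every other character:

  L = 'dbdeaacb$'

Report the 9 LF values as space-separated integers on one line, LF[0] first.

Answer: 6 3 7 8 1 2 5 4 0

Derivation:
Char counts: '$':1, 'a':2, 'b':2, 'c':1, 'd':2, 'e':1
C (first-col start): C('$')=0, C('a')=1, C('b')=3, C('c')=5, C('d')=6, C('e')=8
L[0]='d': occ=0, LF[0]=C('d')+0=6+0=6
L[1]='b': occ=0, LF[1]=C('b')+0=3+0=3
L[2]='d': occ=1, LF[2]=C('d')+1=6+1=7
L[3]='e': occ=0, LF[3]=C('e')+0=8+0=8
L[4]='a': occ=0, LF[4]=C('a')+0=1+0=1
L[5]='a': occ=1, LF[5]=C('a')+1=1+1=2
L[6]='c': occ=0, LF[6]=C('c')+0=5+0=5
L[7]='b': occ=1, LF[7]=C('b')+1=3+1=4
L[8]='$': occ=0, LF[8]=C('$')+0=0+0=0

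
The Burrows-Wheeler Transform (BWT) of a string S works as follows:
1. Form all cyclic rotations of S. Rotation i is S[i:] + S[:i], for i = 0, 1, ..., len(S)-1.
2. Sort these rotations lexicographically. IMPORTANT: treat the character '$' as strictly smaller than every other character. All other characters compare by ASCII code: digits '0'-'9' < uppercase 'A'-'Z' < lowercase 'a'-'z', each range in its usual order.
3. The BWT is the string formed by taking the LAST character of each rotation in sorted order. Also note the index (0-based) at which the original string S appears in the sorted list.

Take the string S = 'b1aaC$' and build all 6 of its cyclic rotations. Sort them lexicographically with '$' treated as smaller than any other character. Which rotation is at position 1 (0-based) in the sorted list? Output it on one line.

All 6 rotations (rotation i = S[i:]+S[:i]):
  rot[0] = b1aaC$
  rot[1] = 1aaC$b
  rot[2] = aaC$b1
  rot[3] = aC$b1a
  rot[4] = C$b1aa
  rot[5] = $b1aaC
Sorted (with $ < everything):
  sorted[0] = $b1aaC
  sorted[1] = 1aaC$b
  sorted[2] = C$b1aa
  sorted[3] = aC$b1a
  sorted[4] = aaC$b1
  sorted[5] = b1aaC$
sorted[1] = 1aaC$b

Answer: 1aaC$b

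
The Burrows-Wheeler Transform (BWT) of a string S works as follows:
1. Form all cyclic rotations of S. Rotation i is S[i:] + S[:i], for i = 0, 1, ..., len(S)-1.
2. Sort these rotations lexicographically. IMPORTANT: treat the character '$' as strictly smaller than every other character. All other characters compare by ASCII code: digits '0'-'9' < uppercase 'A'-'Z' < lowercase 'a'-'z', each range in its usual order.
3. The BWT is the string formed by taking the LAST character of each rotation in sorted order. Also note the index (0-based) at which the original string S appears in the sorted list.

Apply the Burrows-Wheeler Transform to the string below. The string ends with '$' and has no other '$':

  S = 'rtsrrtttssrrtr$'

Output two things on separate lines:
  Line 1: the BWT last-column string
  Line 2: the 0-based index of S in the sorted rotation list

Answer: rtssr$rsttrrttr
5

Derivation:
All 15 rotations (rotation i = S[i:]+S[:i]):
  rot[0] = rtsrrtttssrrtr$
  rot[1] = tsrrtttssrrtr$r
  rot[2] = srrtttssrrtr$rt
  rot[3] = rrtttssrrtr$rts
  rot[4] = rtttssrrtr$rtsr
  rot[5] = tttssrrtr$rtsrr
  rot[6] = ttssrrtr$rtsrrt
  rot[7] = tssrrtr$rtsrrtt
  rot[8] = ssrrtr$rtsrrttt
  rot[9] = srrtr$rtsrrttts
  rot[10] = rrtr$rtsrrtttss
  rot[11] = rtr$rtsrrtttssr
  rot[12] = tr$rtsrrtttssrr
  rot[13] = r$rtsrrtttssrrt
  rot[14] = $rtsrrtttssrrtr
Sorted (with $ < everything):
  sorted[0] = $rtsrrtttssrrtr  (last char: 'r')
  sorted[1] = r$rtsrrtttssrrt  (last char: 't')
  sorted[2] = rrtr$rtsrrtttss  (last char: 's')
  sorted[3] = rrtttssrrtr$rts  (last char: 's')
  sorted[4] = rtr$rtsrrtttssr  (last char: 'r')
  sorted[5] = rtsrrtttssrrtr$  (last char: '$')
  sorted[6] = rtttssrrtr$rtsr  (last char: 'r')
  sorted[7] = srrtr$rtsrrttts  (last char: 's')
  sorted[8] = srrtttssrrtr$rt  (last char: 't')
  sorted[9] = ssrrtr$rtsrrttt  (last char: 't')
  sorted[10] = tr$rtsrrtttssrr  (last char: 'r')
  sorted[11] = tsrrtttssrrtr$r  (last char: 'r')
  sorted[12] = tssrrtr$rtsrrtt  (last char: 't')
  sorted[13] = ttssrrtr$rtsrrt  (last char: 't')
  sorted[14] = tttssrrtr$rtsrr  (last char: 'r')
Last column: rtssr$rsttrrttr
Original string S is at sorted index 5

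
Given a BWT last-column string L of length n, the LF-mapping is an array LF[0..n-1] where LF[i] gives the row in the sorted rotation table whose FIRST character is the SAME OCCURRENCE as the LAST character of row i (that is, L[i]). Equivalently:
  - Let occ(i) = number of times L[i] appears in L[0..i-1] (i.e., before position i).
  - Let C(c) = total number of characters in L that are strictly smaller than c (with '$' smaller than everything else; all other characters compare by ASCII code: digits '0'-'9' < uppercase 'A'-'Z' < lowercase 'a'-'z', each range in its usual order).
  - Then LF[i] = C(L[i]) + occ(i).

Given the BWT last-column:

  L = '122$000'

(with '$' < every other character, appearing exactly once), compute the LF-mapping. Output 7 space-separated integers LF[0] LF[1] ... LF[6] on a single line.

Char counts: '$':1, '0':3, '1':1, '2':2
C (first-col start): C('$')=0, C('0')=1, C('1')=4, C('2')=5
L[0]='1': occ=0, LF[0]=C('1')+0=4+0=4
L[1]='2': occ=0, LF[1]=C('2')+0=5+0=5
L[2]='2': occ=1, LF[2]=C('2')+1=5+1=6
L[3]='$': occ=0, LF[3]=C('$')+0=0+0=0
L[4]='0': occ=0, LF[4]=C('0')+0=1+0=1
L[5]='0': occ=1, LF[5]=C('0')+1=1+1=2
L[6]='0': occ=2, LF[6]=C('0')+2=1+2=3

Answer: 4 5 6 0 1 2 3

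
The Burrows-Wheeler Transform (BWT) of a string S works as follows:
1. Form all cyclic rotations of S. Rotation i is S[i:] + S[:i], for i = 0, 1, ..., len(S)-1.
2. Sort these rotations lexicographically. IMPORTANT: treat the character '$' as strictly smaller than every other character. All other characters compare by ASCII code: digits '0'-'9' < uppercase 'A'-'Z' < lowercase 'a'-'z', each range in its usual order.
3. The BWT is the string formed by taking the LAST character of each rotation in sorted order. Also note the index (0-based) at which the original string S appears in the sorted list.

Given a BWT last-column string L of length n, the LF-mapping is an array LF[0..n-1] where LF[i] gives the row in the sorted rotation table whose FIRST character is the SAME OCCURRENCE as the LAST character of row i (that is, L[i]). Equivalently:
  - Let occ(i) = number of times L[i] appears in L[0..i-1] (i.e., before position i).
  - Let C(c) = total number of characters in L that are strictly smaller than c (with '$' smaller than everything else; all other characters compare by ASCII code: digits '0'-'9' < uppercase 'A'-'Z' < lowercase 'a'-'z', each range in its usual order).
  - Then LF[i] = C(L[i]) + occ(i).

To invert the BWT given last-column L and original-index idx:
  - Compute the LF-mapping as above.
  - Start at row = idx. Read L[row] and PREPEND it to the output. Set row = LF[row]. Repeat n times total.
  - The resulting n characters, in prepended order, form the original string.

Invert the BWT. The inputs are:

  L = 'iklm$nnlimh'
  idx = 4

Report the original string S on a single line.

LF mapping: 2 4 5 7 0 9 10 6 3 8 1
Walk LF starting at row 4, prepending L[row]:
  step 1: row=4, L[4]='$', prepend. Next row=LF[4]=0
  step 2: row=0, L[0]='i', prepend. Next row=LF[0]=2
  step 3: row=2, L[2]='l', prepend. Next row=LF[2]=5
  step 4: row=5, L[5]='n', prepend. Next row=LF[5]=9
  step 5: row=9, L[9]='m', prepend. Next row=LF[9]=8
  step 6: row=8, L[8]='i', prepend. Next row=LF[8]=3
  step 7: row=3, L[3]='m', prepend. Next row=LF[3]=7
  step 8: row=7, L[7]='l', prepend. Next row=LF[7]=6
  step 9: row=6, L[6]='n', prepend. Next row=LF[6]=10
  step 10: row=10, L[10]='h', prepend. Next row=LF[10]=1
  step 11: row=1, L[1]='k', prepend. Next row=LF[1]=4
Reversed output: khnlmimnli$

Answer: khnlmimnli$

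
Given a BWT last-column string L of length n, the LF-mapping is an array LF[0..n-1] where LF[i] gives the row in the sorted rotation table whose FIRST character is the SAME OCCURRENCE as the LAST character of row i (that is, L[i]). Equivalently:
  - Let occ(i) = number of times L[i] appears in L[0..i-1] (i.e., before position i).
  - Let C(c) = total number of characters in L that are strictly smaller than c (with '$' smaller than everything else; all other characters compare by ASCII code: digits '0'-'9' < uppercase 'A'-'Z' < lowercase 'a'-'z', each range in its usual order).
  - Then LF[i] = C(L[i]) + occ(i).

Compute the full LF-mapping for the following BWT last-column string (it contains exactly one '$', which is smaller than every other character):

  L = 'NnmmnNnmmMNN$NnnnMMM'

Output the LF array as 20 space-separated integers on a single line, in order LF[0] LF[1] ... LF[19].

Answer: 5 14 10 11 15 6 16 12 13 1 7 8 0 9 17 18 19 2 3 4

Derivation:
Char counts: '$':1, 'M':4, 'N':5, 'm':4, 'n':6
C (first-col start): C('$')=0, C('M')=1, C('N')=5, C('m')=10, C('n')=14
L[0]='N': occ=0, LF[0]=C('N')+0=5+0=5
L[1]='n': occ=0, LF[1]=C('n')+0=14+0=14
L[2]='m': occ=0, LF[2]=C('m')+0=10+0=10
L[3]='m': occ=1, LF[3]=C('m')+1=10+1=11
L[4]='n': occ=1, LF[4]=C('n')+1=14+1=15
L[5]='N': occ=1, LF[5]=C('N')+1=5+1=6
L[6]='n': occ=2, LF[6]=C('n')+2=14+2=16
L[7]='m': occ=2, LF[7]=C('m')+2=10+2=12
L[8]='m': occ=3, LF[8]=C('m')+3=10+3=13
L[9]='M': occ=0, LF[9]=C('M')+0=1+0=1
L[10]='N': occ=2, LF[10]=C('N')+2=5+2=7
L[11]='N': occ=3, LF[11]=C('N')+3=5+3=8
L[12]='$': occ=0, LF[12]=C('$')+0=0+0=0
L[13]='N': occ=4, LF[13]=C('N')+4=5+4=9
L[14]='n': occ=3, LF[14]=C('n')+3=14+3=17
L[15]='n': occ=4, LF[15]=C('n')+4=14+4=18
L[16]='n': occ=5, LF[16]=C('n')+5=14+5=19
L[17]='M': occ=1, LF[17]=C('M')+1=1+1=2
L[18]='M': occ=2, LF[18]=C('M')+2=1+2=3
L[19]='M': occ=3, LF[19]=C('M')+3=1+3=4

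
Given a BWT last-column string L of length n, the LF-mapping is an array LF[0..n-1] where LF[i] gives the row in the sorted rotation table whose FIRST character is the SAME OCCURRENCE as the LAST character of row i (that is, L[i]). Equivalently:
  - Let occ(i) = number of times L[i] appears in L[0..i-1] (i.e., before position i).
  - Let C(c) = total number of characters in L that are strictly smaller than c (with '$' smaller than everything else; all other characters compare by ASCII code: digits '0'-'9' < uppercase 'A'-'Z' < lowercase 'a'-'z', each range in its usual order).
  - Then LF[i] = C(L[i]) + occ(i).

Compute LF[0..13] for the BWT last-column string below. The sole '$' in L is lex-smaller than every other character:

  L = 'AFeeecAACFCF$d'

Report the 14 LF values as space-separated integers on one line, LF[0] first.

Answer: 1 6 11 12 13 9 2 3 4 7 5 8 0 10

Derivation:
Char counts: '$':1, 'A':3, 'C':2, 'F':3, 'c':1, 'd':1, 'e':3
C (first-col start): C('$')=0, C('A')=1, C('C')=4, C('F')=6, C('c')=9, C('d')=10, C('e')=11
L[0]='A': occ=0, LF[0]=C('A')+0=1+0=1
L[1]='F': occ=0, LF[1]=C('F')+0=6+0=6
L[2]='e': occ=0, LF[2]=C('e')+0=11+0=11
L[3]='e': occ=1, LF[3]=C('e')+1=11+1=12
L[4]='e': occ=2, LF[4]=C('e')+2=11+2=13
L[5]='c': occ=0, LF[5]=C('c')+0=9+0=9
L[6]='A': occ=1, LF[6]=C('A')+1=1+1=2
L[7]='A': occ=2, LF[7]=C('A')+2=1+2=3
L[8]='C': occ=0, LF[8]=C('C')+0=4+0=4
L[9]='F': occ=1, LF[9]=C('F')+1=6+1=7
L[10]='C': occ=1, LF[10]=C('C')+1=4+1=5
L[11]='F': occ=2, LF[11]=C('F')+2=6+2=8
L[12]='$': occ=0, LF[12]=C('$')+0=0+0=0
L[13]='d': occ=0, LF[13]=C('d')+0=10+0=10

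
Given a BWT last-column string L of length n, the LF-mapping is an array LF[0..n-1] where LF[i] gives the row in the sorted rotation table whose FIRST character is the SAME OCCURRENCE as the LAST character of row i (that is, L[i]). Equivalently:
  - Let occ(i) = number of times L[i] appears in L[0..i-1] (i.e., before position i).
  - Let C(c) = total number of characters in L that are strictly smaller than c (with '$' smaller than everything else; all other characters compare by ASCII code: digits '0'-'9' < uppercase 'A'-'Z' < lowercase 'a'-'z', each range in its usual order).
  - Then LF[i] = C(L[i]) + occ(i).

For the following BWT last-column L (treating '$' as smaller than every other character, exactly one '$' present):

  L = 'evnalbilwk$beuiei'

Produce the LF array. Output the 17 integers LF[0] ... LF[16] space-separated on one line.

Char counts: '$':1, 'a':1, 'b':2, 'e':3, 'i':3, 'k':1, 'l':2, 'n':1, 'u':1, 'v':1, 'w':1
C (first-col start): C('$')=0, C('a')=1, C('b')=2, C('e')=4, C('i')=7, C('k')=10, C('l')=11, C('n')=13, C('u')=14, C('v')=15, C('w')=16
L[0]='e': occ=0, LF[0]=C('e')+0=4+0=4
L[1]='v': occ=0, LF[1]=C('v')+0=15+0=15
L[2]='n': occ=0, LF[2]=C('n')+0=13+0=13
L[3]='a': occ=0, LF[3]=C('a')+0=1+0=1
L[4]='l': occ=0, LF[4]=C('l')+0=11+0=11
L[5]='b': occ=0, LF[5]=C('b')+0=2+0=2
L[6]='i': occ=0, LF[6]=C('i')+0=7+0=7
L[7]='l': occ=1, LF[7]=C('l')+1=11+1=12
L[8]='w': occ=0, LF[8]=C('w')+0=16+0=16
L[9]='k': occ=0, LF[9]=C('k')+0=10+0=10
L[10]='$': occ=0, LF[10]=C('$')+0=0+0=0
L[11]='b': occ=1, LF[11]=C('b')+1=2+1=3
L[12]='e': occ=1, LF[12]=C('e')+1=4+1=5
L[13]='u': occ=0, LF[13]=C('u')+0=14+0=14
L[14]='i': occ=1, LF[14]=C('i')+1=7+1=8
L[15]='e': occ=2, LF[15]=C('e')+2=4+2=6
L[16]='i': occ=2, LF[16]=C('i')+2=7+2=9

Answer: 4 15 13 1 11 2 7 12 16 10 0 3 5 14 8 6 9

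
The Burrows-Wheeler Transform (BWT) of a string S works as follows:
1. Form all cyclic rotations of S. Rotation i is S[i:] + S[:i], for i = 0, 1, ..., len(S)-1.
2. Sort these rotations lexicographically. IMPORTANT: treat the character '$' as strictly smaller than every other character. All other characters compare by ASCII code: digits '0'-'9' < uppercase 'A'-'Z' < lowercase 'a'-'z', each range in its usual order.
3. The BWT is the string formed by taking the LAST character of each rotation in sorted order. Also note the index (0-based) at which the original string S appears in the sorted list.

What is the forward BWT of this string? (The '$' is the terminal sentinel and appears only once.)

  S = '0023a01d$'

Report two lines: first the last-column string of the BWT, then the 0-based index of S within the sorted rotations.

All 9 rotations (rotation i = S[i:]+S[:i]):
  rot[0] = 0023a01d$
  rot[1] = 023a01d$0
  rot[2] = 23a01d$00
  rot[3] = 3a01d$002
  rot[4] = a01d$0023
  rot[5] = 01d$0023a
  rot[6] = 1d$0023a0
  rot[7] = d$0023a01
  rot[8] = $0023a01d
Sorted (with $ < everything):
  sorted[0] = $0023a01d  (last char: 'd')
  sorted[1] = 0023a01d$  (last char: '$')
  sorted[2] = 01d$0023a  (last char: 'a')
  sorted[3] = 023a01d$0  (last char: '0')
  sorted[4] = 1d$0023a0  (last char: '0')
  sorted[5] = 23a01d$00  (last char: '0')
  sorted[6] = 3a01d$002  (last char: '2')
  sorted[7] = a01d$0023  (last char: '3')
  sorted[8] = d$0023a01  (last char: '1')
Last column: d$a000231
Original string S is at sorted index 1

Answer: d$a000231
1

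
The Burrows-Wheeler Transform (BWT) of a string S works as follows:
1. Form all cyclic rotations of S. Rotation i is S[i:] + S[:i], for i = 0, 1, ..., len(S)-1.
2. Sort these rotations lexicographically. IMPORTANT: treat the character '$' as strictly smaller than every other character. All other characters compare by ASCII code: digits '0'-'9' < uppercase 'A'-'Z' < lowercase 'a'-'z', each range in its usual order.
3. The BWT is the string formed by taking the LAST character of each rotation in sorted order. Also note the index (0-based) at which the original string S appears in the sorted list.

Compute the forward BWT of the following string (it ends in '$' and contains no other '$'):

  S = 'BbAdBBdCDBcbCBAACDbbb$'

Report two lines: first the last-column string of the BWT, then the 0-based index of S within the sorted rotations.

Answer: bBAbCd$DBbdACCbBcbDBAB
6

Derivation:
All 22 rotations (rotation i = S[i:]+S[:i]):
  rot[0] = BbAdBBdCDBcbCBAACDbbb$
  rot[1] = bAdBBdCDBcbCBAACDbbb$B
  rot[2] = AdBBdCDBcbCBAACDbbb$Bb
  rot[3] = dBBdCDBcbCBAACDbbb$BbA
  rot[4] = BBdCDBcbCBAACDbbb$BbAd
  rot[5] = BdCDBcbCBAACDbbb$BbAdB
  rot[6] = dCDBcbCBAACDbbb$BbAdBB
  rot[7] = CDBcbCBAACDbbb$BbAdBBd
  rot[8] = DBcbCBAACDbbb$BbAdBBdC
  rot[9] = BcbCBAACDbbb$BbAdBBdCD
  rot[10] = cbCBAACDbbb$BbAdBBdCDB
  rot[11] = bCBAACDbbb$BbAdBBdCDBc
  rot[12] = CBAACDbbb$BbAdBBdCDBcb
  rot[13] = BAACDbbb$BbAdBBdCDBcbC
  rot[14] = AACDbbb$BbAdBBdCDBcbCB
  rot[15] = ACDbbb$BbAdBBdCDBcbCBA
  rot[16] = CDbbb$BbAdBBdCDBcbCBAA
  rot[17] = Dbbb$BbAdBBdCDBcbCBAAC
  rot[18] = bbb$BbAdBBdCDBcbCBAACD
  rot[19] = bb$BbAdBBdCDBcbCBAACDb
  rot[20] = b$BbAdBBdCDBcbCBAACDbb
  rot[21] = $BbAdBBdCDBcbCBAACDbbb
Sorted (with $ < everything):
  sorted[0] = $BbAdBBdCDBcbCBAACDbbb  (last char: 'b')
  sorted[1] = AACDbbb$BbAdBBdCDBcbCB  (last char: 'B')
  sorted[2] = ACDbbb$BbAdBBdCDBcbCBA  (last char: 'A')
  sorted[3] = AdBBdCDBcbCBAACDbbb$Bb  (last char: 'b')
  sorted[4] = BAACDbbb$BbAdBBdCDBcbC  (last char: 'C')
  sorted[5] = BBdCDBcbCBAACDbbb$BbAd  (last char: 'd')
  sorted[6] = BbAdBBdCDBcbCBAACDbbb$  (last char: '$')
  sorted[7] = BcbCBAACDbbb$BbAdBBdCD  (last char: 'D')
  sorted[8] = BdCDBcbCBAACDbbb$BbAdB  (last char: 'B')
  sorted[9] = CBAACDbbb$BbAdBBdCDBcb  (last char: 'b')
  sorted[10] = CDBcbCBAACDbbb$BbAdBBd  (last char: 'd')
  sorted[11] = CDbbb$BbAdBBdCDBcbCBAA  (last char: 'A')
  sorted[12] = DBcbCBAACDbbb$BbAdBBdC  (last char: 'C')
  sorted[13] = Dbbb$BbAdBBdCDBcbCBAAC  (last char: 'C')
  sorted[14] = b$BbAdBBdCDBcbCBAACDbb  (last char: 'b')
  sorted[15] = bAdBBdCDBcbCBAACDbbb$B  (last char: 'B')
  sorted[16] = bCBAACDbbb$BbAdBBdCDBc  (last char: 'c')
  sorted[17] = bb$BbAdBBdCDBcbCBAACDb  (last char: 'b')
  sorted[18] = bbb$BbAdBBdCDBcbCBAACD  (last char: 'D')
  sorted[19] = cbCBAACDbbb$BbAdBBdCDB  (last char: 'B')
  sorted[20] = dBBdCDBcbCBAACDbbb$BbA  (last char: 'A')
  sorted[21] = dCDBcbCBAACDbbb$BbAdBB  (last char: 'B')
Last column: bBAbCd$DBbdACCbBcbDBAB
Original string S is at sorted index 6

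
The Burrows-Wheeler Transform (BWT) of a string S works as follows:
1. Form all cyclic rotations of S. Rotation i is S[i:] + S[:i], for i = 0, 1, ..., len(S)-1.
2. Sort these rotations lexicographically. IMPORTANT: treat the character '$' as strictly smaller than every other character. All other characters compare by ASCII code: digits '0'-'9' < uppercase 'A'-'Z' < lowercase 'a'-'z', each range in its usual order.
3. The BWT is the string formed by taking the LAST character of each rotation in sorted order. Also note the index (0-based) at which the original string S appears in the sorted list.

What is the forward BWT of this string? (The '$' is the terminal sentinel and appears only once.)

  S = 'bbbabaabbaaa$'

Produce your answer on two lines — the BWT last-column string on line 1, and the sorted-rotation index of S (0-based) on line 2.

Answer: aaabbbababab$
12

Derivation:
All 13 rotations (rotation i = S[i:]+S[:i]):
  rot[0] = bbbabaabbaaa$
  rot[1] = bbabaabbaaa$b
  rot[2] = babaabbaaa$bb
  rot[3] = abaabbaaa$bbb
  rot[4] = baabbaaa$bbba
  rot[5] = aabbaaa$bbbab
  rot[6] = abbaaa$bbbaba
  rot[7] = bbaaa$bbbabaa
  rot[8] = baaa$bbbabaab
  rot[9] = aaa$bbbabaabb
  rot[10] = aa$bbbabaabba
  rot[11] = a$bbbabaabbaa
  rot[12] = $bbbabaabbaaa
Sorted (with $ < everything):
  sorted[0] = $bbbabaabbaaa  (last char: 'a')
  sorted[1] = a$bbbabaabbaa  (last char: 'a')
  sorted[2] = aa$bbbabaabba  (last char: 'a')
  sorted[3] = aaa$bbbabaabb  (last char: 'b')
  sorted[4] = aabbaaa$bbbab  (last char: 'b')
  sorted[5] = abaabbaaa$bbb  (last char: 'b')
  sorted[6] = abbaaa$bbbaba  (last char: 'a')
  sorted[7] = baaa$bbbabaab  (last char: 'b')
  sorted[8] = baabbaaa$bbba  (last char: 'a')
  sorted[9] = babaabbaaa$bb  (last char: 'b')
  sorted[10] = bbaaa$bbbabaa  (last char: 'a')
  sorted[11] = bbabaabbaaa$b  (last char: 'b')
  sorted[12] = bbbabaabbaaa$  (last char: '$')
Last column: aaabbbababab$
Original string S is at sorted index 12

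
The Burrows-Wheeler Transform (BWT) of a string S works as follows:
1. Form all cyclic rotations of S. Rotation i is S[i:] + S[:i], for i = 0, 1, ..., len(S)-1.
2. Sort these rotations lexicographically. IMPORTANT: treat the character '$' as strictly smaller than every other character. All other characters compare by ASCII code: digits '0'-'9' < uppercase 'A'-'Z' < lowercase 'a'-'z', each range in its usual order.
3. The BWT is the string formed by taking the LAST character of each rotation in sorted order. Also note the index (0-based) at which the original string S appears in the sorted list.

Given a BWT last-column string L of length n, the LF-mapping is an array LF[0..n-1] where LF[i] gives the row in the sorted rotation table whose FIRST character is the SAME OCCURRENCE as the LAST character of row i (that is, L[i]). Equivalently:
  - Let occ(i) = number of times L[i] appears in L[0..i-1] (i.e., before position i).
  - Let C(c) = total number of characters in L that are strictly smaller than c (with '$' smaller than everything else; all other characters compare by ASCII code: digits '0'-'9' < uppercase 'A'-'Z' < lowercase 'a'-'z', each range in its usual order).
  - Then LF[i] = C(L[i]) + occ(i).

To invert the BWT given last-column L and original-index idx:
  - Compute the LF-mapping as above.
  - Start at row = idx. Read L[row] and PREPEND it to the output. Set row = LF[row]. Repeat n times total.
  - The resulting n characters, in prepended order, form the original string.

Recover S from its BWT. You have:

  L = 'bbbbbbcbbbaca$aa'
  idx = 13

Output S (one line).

Answer: bbacbbabbacbabb$

Derivation:
LF mapping: 5 6 7 8 9 10 14 11 12 13 1 15 2 0 3 4
Walk LF starting at row 13, prepending L[row]:
  step 1: row=13, L[13]='$', prepend. Next row=LF[13]=0
  step 2: row=0, L[0]='b', prepend. Next row=LF[0]=5
  step 3: row=5, L[5]='b', prepend. Next row=LF[5]=10
  step 4: row=10, L[10]='a', prepend. Next row=LF[10]=1
  step 5: row=1, L[1]='b', prepend. Next row=LF[1]=6
  step 6: row=6, L[6]='c', prepend. Next row=LF[6]=14
  step 7: row=14, L[14]='a', prepend. Next row=LF[14]=3
  step 8: row=3, L[3]='b', prepend. Next row=LF[3]=8
  step 9: row=8, L[8]='b', prepend. Next row=LF[8]=12
  step 10: row=12, L[12]='a', prepend. Next row=LF[12]=2
  step 11: row=2, L[2]='b', prepend. Next row=LF[2]=7
  step 12: row=7, L[7]='b', prepend. Next row=LF[7]=11
  step 13: row=11, L[11]='c', prepend. Next row=LF[11]=15
  step 14: row=15, L[15]='a', prepend. Next row=LF[15]=4
  step 15: row=4, L[4]='b', prepend. Next row=LF[4]=9
  step 16: row=9, L[9]='b', prepend. Next row=LF[9]=13
Reversed output: bbacbbabbacbabb$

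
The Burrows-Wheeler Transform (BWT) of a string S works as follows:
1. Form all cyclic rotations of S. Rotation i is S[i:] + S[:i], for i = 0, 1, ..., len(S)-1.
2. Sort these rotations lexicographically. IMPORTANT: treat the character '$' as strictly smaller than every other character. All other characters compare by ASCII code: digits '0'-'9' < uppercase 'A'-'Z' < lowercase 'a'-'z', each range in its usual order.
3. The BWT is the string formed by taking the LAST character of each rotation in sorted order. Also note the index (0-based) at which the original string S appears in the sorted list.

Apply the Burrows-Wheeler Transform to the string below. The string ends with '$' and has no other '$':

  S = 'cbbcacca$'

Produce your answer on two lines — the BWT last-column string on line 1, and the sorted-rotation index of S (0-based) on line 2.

Answer: acccbcb$a
7

Derivation:
All 9 rotations (rotation i = S[i:]+S[:i]):
  rot[0] = cbbcacca$
  rot[1] = bbcacca$c
  rot[2] = bcacca$cb
  rot[3] = cacca$cbb
  rot[4] = acca$cbbc
  rot[5] = cca$cbbca
  rot[6] = ca$cbbcac
  rot[7] = a$cbbcacc
  rot[8] = $cbbcacca
Sorted (with $ < everything):
  sorted[0] = $cbbcacca  (last char: 'a')
  sorted[1] = a$cbbcacc  (last char: 'c')
  sorted[2] = acca$cbbc  (last char: 'c')
  sorted[3] = bbcacca$c  (last char: 'c')
  sorted[4] = bcacca$cb  (last char: 'b')
  sorted[5] = ca$cbbcac  (last char: 'c')
  sorted[6] = cacca$cbb  (last char: 'b')
  sorted[7] = cbbcacca$  (last char: '$')
  sorted[8] = cca$cbbca  (last char: 'a')
Last column: acccbcb$a
Original string S is at sorted index 7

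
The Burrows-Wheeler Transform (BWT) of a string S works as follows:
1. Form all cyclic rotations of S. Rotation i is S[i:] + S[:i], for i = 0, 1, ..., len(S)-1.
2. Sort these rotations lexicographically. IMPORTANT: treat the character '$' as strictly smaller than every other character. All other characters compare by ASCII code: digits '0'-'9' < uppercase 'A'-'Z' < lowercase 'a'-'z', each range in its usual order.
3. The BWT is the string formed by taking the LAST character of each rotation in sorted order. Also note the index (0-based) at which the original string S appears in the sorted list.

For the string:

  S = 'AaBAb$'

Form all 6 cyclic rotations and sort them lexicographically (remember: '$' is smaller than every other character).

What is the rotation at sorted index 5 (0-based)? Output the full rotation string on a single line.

All 6 rotations (rotation i = S[i:]+S[:i]):
  rot[0] = AaBAb$
  rot[1] = aBAb$A
  rot[2] = BAb$Aa
  rot[3] = Ab$AaB
  rot[4] = b$AaBA
  rot[5] = $AaBAb
Sorted (with $ < everything):
  sorted[0] = $AaBAb
  sorted[1] = AaBAb$
  sorted[2] = Ab$AaB
  sorted[3] = BAb$Aa
  sorted[4] = aBAb$A
  sorted[5] = b$AaBA
sorted[5] = b$AaBA

Answer: b$AaBA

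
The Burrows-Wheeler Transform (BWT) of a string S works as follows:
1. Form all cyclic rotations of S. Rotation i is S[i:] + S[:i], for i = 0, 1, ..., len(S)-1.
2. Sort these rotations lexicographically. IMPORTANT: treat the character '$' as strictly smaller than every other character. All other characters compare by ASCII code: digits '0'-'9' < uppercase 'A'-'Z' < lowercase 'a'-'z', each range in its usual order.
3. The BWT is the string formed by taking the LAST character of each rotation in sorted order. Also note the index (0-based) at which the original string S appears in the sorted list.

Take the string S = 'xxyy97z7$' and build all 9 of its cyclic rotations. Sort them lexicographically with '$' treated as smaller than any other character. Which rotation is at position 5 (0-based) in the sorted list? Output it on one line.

Answer: xyy97z7$x

Derivation:
All 9 rotations (rotation i = S[i:]+S[:i]):
  rot[0] = xxyy97z7$
  rot[1] = xyy97z7$x
  rot[2] = yy97z7$xx
  rot[3] = y97z7$xxy
  rot[4] = 97z7$xxyy
  rot[5] = 7z7$xxyy9
  rot[6] = z7$xxyy97
  rot[7] = 7$xxyy97z
  rot[8] = $xxyy97z7
Sorted (with $ < everything):
  sorted[0] = $xxyy97z7
  sorted[1] = 7$xxyy97z
  sorted[2] = 7z7$xxyy9
  sorted[3] = 97z7$xxyy
  sorted[4] = xxyy97z7$
  sorted[5] = xyy97z7$x
  sorted[6] = y97z7$xxy
  sorted[7] = yy97z7$xx
  sorted[8] = z7$xxyy97
sorted[5] = xyy97z7$x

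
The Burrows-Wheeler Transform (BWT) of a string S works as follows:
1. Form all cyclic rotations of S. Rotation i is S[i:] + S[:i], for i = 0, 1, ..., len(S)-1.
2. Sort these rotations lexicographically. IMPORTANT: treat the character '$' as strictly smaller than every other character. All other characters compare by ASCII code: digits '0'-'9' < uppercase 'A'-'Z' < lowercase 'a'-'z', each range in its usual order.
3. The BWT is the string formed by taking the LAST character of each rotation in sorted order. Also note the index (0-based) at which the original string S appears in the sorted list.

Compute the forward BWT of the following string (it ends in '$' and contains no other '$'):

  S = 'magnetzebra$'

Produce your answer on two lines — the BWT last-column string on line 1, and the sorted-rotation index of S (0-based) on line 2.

Answer: armezna$gbet
7

Derivation:
All 12 rotations (rotation i = S[i:]+S[:i]):
  rot[0] = magnetzebra$
  rot[1] = agnetzebra$m
  rot[2] = gnetzebra$ma
  rot[3] = netzebra$mag
  rot[4] = etzebra$magn
  rot[5] = tzebra$magne
  rot[6] = zebra$magnet
  rot[7] = ebra$magnetz
  rot[8] = bra$magnetze
  rot[9] = ra$magnetzeb
  rot[10] = a$magnetzebr
  rot[11] = $magnetzebra
Sorted (with $ < everything):
  sorted[0] = $magnetzebra  (last char: 'a')
  sorted[1] = a$magnetzebr  (last char: 'r')
  sorted[2] = agnetzebra$m  (last char: 'm')
  sorted[3] = bra$magnetze  (last char: 'e')
  sorted[4] = ebra$magnetz  (last char: 'z')
  sorted[5] = etzebra$magn  (last char: 'n')
  sorted[6] = gnetzebra$ma  (last char: 'a')
  sorted[7] = magnetzebra$  (last char: '$')
  sorted[8] = netzebra$mag  (last char: 'g')
  sorted[9] = ra$magnetzeb  (last char: 'b')
  sorted[10] = tzebra$magne  (last char: 'e')
  sorted[11] = zebra$magnet  (last char: 't')
Last column: armezna$gbet
Original string S is at sorted index 7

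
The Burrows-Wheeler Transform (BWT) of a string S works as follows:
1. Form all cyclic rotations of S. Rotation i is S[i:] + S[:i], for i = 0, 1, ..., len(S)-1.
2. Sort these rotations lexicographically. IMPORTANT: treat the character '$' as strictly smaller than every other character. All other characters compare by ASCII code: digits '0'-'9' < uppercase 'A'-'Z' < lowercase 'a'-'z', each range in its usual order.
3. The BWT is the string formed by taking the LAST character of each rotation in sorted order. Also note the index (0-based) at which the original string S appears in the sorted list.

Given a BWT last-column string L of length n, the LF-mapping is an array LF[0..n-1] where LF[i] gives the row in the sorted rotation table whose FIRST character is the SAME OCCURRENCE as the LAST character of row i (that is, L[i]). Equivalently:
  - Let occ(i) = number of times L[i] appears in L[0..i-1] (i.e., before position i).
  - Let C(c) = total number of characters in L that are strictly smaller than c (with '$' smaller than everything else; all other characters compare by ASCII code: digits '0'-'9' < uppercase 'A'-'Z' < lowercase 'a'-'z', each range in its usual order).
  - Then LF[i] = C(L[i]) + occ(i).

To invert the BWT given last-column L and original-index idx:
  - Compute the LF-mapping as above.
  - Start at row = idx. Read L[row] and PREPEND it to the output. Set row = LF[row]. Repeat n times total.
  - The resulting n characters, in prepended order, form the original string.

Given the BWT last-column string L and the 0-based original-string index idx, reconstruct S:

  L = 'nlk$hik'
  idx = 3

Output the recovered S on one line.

Answer: kilhkn$

Derivation:
LF mapping: 6 5 3 0 1 2 4
Walk LF starting at row 3, prepending L[row]:
  step 1: row=3, L[3]='$', prepend. Next row=LF[3]=0
  step 2: row=0, L[0]='n', prepend. Next row=LF[0]=6
  step 3: row=6, L[6]='k', prepend. Next row=LF[6]=4
  step 4: row=4, L[4]='h', prepend. Next row=LF[4]=1
  step 5: row=1, L[1]='l', prepend. Next row=LF[1]=5
  step 6: row=5, L[5]='i', prepend. Next row=LF[5]=2
  step 7: row=2, L[2]='k', prepend. Next row=LF[2]=3
Reversed output: kilhkn$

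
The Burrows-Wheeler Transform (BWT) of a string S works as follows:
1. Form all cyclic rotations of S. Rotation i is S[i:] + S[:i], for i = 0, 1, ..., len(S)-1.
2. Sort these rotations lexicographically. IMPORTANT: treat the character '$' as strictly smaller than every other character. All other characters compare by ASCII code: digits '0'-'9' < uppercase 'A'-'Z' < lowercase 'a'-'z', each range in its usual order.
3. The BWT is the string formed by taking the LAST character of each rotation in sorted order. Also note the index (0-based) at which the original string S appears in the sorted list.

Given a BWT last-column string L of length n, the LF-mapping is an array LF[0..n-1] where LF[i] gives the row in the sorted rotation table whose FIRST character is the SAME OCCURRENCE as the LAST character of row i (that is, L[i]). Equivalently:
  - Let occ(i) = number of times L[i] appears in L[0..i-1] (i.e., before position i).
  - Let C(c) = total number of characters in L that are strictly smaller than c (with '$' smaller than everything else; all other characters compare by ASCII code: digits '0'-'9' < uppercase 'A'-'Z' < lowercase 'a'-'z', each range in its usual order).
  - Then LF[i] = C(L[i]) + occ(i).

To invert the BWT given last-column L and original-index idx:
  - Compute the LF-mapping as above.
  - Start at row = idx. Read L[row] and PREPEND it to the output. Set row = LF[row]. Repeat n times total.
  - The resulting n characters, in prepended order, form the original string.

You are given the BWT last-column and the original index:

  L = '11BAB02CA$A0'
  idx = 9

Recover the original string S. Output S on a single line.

Answer: B0CAAB102A1$

Derivation:
LF mapping: 3 4 9 6 10 1 5 11 7 0 8 2
Walk LF starting at row 9, prepending L[row]:
  step 1: row=9, L[9]='$', prepend. Next row=LF[9]=0
  step 2: row=0, L[0]='1', prepend. Next row=LF[0]=3
  step 3: row=3, L[3]='A', prepend. Next row=LF[3]=6
  step 4: row=6, L[6]='2', prepend. Next row=LF[6]=5
  step 5: row=5, L[5]='0', prepend. Next row=LF[5]=1
  step 6: row=1, L[1]='1', prepend. Next row=LF[1]=4
  step 7: row=4, L[4]='B', prepend. Next row=LF[4]=10
  step 8: row=10, L[10]='A', prepend. Next row=LF[10]=8
  step 9: row=8, L[8]='A', prepend. Next row=LF[8]=7
  step 10: row=7, L[7]='C', prepend. Next row=LF[7]=11
  step 11: row=11, L[11]='0', prepend. Next row=LF[11]=2
  step 12: row=2, L[2]='B', prepend. Next row=LF[2]=9
Reversed output: B0CAAB102A1$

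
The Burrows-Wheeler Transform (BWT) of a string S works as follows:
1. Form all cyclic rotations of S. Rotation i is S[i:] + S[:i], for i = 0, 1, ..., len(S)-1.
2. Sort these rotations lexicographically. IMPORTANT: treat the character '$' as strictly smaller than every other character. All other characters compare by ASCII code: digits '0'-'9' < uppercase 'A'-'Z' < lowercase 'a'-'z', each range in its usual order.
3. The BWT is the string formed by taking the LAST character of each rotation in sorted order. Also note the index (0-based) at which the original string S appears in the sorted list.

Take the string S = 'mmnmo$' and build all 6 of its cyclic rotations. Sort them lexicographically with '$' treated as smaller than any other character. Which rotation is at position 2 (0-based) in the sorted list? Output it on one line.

Answer: mnmo$m

Derivation:
All 6 rotations (rotation i = S[i:]+S[:i]):
  rot[0] = mmnmo$
  rot[1] = mnmo$m
  rot[2] = nmo$mm
  rot[3] = mo$mmn
  rot[4] = o$mmnm
  rot[5] = $mmnmo
Sorted (with $ < everything):
  sorted[0] = $mmnmo
  sorted[1] = mmnmo$
  sorted[2] = mnmo$m
  sorted[3] = mo$mmn
  sorted[4] = nmo$mm
  sorted[5] = o$mmnm
sorted[2] = mnmo$m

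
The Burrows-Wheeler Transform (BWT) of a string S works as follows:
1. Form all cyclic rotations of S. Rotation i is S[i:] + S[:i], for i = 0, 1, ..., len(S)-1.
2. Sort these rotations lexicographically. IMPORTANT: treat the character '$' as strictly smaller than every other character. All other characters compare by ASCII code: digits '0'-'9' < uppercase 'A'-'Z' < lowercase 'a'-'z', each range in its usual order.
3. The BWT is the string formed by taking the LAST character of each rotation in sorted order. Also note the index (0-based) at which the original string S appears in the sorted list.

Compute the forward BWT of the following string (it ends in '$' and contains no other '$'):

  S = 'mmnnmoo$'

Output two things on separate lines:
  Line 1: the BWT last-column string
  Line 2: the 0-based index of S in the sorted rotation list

All 8 rotations (rotation i = S[i:]+S[:i]):
  rot[0] = mmnnmoo$
  rot[1] = mnnmoo$m
  rot[2] = nnmoo$mm
  rot[3] = nmoo$mmn
  rot[4] = moo$mmnn
  rot[5] = oo$mmnnm
  rot[6] = o$mmnnmo
  rot[7] = $mmnnmoo
Sorted (with $ < everything):
  sorted[0] = $mmnnmoo  (last char: 'o')
  sorted[1] = mmnnmoo$  (last char: '$')
  sorted[2] = mnnmoo$m  (last char: 'm')
  sorted[3] = moo$mmnn  (last char: 'n')
  sorted[4] = nmoo$mmn  (last char: 'n')
  sorted[5] = nnmoo$mm  (last char: 'm')
  sorted[6] = o$mmnnmo  (last char: 'o')
  sorted[7] = oo$mmnnm  (last char: 'm')
Last column: o$mnnmom
Original string S is at sorted index 1

Answer: o$mnnmom
1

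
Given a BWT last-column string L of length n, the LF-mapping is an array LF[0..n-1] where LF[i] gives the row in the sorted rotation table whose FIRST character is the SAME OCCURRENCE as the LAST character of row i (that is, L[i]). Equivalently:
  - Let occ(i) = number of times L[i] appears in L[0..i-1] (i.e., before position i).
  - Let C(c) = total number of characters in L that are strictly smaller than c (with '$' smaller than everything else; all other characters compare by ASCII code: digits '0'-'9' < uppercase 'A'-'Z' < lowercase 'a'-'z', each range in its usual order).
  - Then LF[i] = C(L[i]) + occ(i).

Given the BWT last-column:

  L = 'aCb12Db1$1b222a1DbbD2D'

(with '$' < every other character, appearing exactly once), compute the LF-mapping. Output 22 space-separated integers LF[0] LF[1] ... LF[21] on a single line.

Char counts: '$':1, '1':4, '2':5, 'C':1, 'D':4, 'a':2, 'b':5
C (first-col start): C('$')=0, C('1')=1, C('2')=5, C('C')=10, C('D')=11, C('a')=15, C('b')=17
L[0]='a': occ=0, LF[0]=C('a')+0=15+0=15
L[1]='C': occ=0, LF[1]=C('C')+0=10+0=10
L[2]='b': occ=0, LF[2]=C('b')+0=17+0=17
L[3]='1': occ=0, LF[3]=C('1')+0=1+0=1
L[4]='2': occ=0, LF[4]=C('2')+0=5+0=5
L[5]='D': occ=0, LF[5]=C('D')+0=11+0=11
L[6]='b': occ=1, LF[6]=C('b')+1=17+1=18
L[7]='1': occ=1, LF[7]=C('1')+1=1+1=2
L[8]='$': occ=0, LF[8]=C('$')+0=0+0=0
L[9]='1': occ=2, LF[9]=C('1')+2=1+2=3
L[10]='b': occ=2, LF[10]=C('b')+2=17+2=19
L[11]='2': occ=1, LF[11]=C('2')+1=5+1=6
L[12]='2': occ=2, LF[12]=C('2')+2=5+2=7
L[13]='2': occ=3, LF[13]=C('2')+3=5+3=8
L[14]='a': occ=1, LF[14]=C('a')+1=15+1=16
L[15]='1': occ=3, LF[15]=C('1')+3=1+3=4
L[16]='D': occ=1, LF[16]=C('D')+1=11+1=12
L[17]='b': occ=3, LF[17]=C('b')+3=17+3=20
L[18]='b': occ=4, LF[18]=C('b')+4=17+4=21
L[19]='D': occ=2, LF[19]=C('D')+2=11+2=13
L[20]='2': occ=4, LF[20]=C('2')+4=5+4=9
L[21]='D': occ=3, LF[21]=C('D')+3=11+3=14

Answer: 15 10 17 1 5 11 18 2 0 3 19 6 7 8 16 4 12 20 21 13 9 14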